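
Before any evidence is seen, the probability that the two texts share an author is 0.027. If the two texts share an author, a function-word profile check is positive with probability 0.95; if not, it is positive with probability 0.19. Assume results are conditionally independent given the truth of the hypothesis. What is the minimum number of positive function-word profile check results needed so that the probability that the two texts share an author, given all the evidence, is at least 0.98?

5

Prior odds: 0.027 ÷ 0.973 = 27/973.
Likelihood ratio of a positive = 0.95/0.19 = 5.
Target posterior odds = 0.98/0.02 = 49.
Require 5ⁿ ≥ 49 ÷ (27/973) = 47677/27.
5⁴ = 625 falls short of 47677/27 but 5⁵ = 3125 reaches it, so n = 5.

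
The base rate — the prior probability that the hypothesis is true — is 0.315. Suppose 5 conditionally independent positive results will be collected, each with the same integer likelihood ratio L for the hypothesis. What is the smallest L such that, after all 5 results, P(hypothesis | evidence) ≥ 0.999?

Prior odds = 0.315/0.685 = 63/137.
Target odds = 0.999/0.001 = 999.
Need L⁵ ≥ 999 ÷ (63/137) = 15207/7.
4⁵ = 1024 < 15207/7 ≤ 3125 = 5⁵, so L = 5.

5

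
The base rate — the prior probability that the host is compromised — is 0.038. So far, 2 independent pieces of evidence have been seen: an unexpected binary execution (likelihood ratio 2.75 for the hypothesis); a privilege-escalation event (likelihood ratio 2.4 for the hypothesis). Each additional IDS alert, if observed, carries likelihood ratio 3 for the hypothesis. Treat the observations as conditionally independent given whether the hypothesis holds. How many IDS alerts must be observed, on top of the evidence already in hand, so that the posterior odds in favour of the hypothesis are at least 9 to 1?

4

Prior odds = 0.038/0.962 = 19/481.
Combined Bayes factor of the evidence already in hand = 2.75 × 2.4 = 6.6.
Odds after that evidence = (19/481) × 6.6 = 627/2405.
Target odds = 9.
Need 3ⁿ ≥ 9 ÷ (627/2405) = 7215/209.
3³ = 27 falls short of 7215/209 but 3⁴ = 81 reaches it, so n = 4.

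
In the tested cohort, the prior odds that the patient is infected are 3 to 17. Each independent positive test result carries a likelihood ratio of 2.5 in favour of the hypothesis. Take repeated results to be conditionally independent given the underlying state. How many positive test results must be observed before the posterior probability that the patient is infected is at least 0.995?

8

Prior odds = 3/17.
Likelihood ratio per positive test result = 2.5.
Target posterior odds = 0.995/0.005 = 199.
Require 2.5ⁿ ≥ 199 ÷ (3/17) = 3383/3.
2.5⁷ = 610.3515625 falls short of 3383/3 but 2.5⁸ = 390625/256 reaches it, so n = 8.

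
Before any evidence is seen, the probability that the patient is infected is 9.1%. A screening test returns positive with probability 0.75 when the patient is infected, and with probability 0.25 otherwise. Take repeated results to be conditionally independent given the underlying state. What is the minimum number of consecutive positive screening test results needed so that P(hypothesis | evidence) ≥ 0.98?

Prior odds: 0.091 ÷ 0.909 = 91/909.
Likelihood ratio of a positive result = 0.75/0.25 = 3.
Target odds: 0.98 ÷ 0.02 = 49.
Require 3ⁿ ≥ 49 ÷ (91/909) = 6363/13.
3⁵ = 243 falls short of 6363/13 but 3⁶ = 729 reaches it, so n = 6.

6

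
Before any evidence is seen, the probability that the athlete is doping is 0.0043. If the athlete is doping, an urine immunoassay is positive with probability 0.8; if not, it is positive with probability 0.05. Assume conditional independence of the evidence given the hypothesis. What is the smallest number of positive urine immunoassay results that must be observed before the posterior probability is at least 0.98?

4

Prior odds = 0.0043/0.9957 = 43/9957.
Likelihood ratio of a positive = 0.8/0.05 = 16.
Target posterior odds = 0.98/0.02 = 49.
Require 16ⁿ ≥ 49 ÷ (43/9957) = 487893/43.
16³ = 4096 falls short of 487893/43 but 16⁴ = 65536 reaches it, so n = 4.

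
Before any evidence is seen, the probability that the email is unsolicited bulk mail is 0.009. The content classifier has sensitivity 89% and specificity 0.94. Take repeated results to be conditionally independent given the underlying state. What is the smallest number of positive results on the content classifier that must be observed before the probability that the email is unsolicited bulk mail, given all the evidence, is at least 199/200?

Prior odds: 0.009 ÷ 0.991 = 9/991.
False-positive rate = 1 − 0.94 = 0.06; likelihood ratio of a positive = 0.89/0.06 = 89/6.
Target posterior odds = 0.995/0.005 = 199.
Require (89/6)ⁿ ≥ 199 ÷ (9/991) = 197209/9.
(89/6)³ = 704969/216 falls short of 197209/9 but (89/6)⁴ = 62742241/1296 reaches it, so n = 4.

4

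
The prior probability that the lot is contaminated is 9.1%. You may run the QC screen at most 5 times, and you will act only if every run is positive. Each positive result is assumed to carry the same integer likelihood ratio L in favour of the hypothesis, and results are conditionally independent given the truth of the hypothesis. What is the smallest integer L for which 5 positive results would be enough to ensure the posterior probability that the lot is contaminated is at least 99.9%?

Prior odds = 0.091/0.909 = 91/909.
Target odds = 0.999/0.001 = 999.
Need L⁵ ≥ 999 ÷ (91/909) = 908091/91.
6⁵ = 7776 < 908091/91 ≤ 16807 = 7⁵, so L = 7.

7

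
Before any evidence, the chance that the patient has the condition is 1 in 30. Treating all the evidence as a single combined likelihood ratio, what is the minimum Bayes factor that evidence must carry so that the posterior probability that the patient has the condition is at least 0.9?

261

Prior odds = (1/30)/(29/30) = 1/29.
Target odds = 0.9/0.1 = 9.
Required Bayes factor = 9 ÷ (1/29) = 261.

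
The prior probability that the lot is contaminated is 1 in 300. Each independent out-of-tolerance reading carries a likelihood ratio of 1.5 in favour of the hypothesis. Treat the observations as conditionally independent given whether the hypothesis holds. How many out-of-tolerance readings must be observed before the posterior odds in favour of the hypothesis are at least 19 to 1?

22

Prior odds = (1/300)/(299/300) = 1/299.
Likelihood ratio per out-of-tolerance reading = 1.5.
Target odds = 19.
Require 1.5ⁿ ≥ 19 ÷ (1/299) = 5681.
1.5²¹ ≈4987.89 falls short of 5681 but 1.5²² ≈7481.83 reaches it, so n = 22.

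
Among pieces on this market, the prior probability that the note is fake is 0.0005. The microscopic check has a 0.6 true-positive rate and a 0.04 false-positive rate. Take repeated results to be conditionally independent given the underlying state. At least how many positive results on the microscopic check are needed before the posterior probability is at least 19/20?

Prior odds = 0.0005/0.9995 = 1/1999.
Likelihood ratio of a positive result = 0.6/0.04 = 15.
Target odds: 0.95 ÷ 0.05 = 19.
Require 15ⁿ ≥ 19 ÷ (1/1999) = 37981.
15³ = 3375 falls short of 37981 but 15⁴ = 50625 reaches it, so n = 4.

4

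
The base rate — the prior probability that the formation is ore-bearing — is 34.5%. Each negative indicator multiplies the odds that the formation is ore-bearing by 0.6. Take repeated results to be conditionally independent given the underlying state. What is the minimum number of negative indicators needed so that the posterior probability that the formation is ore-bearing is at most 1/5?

Prior odds: 0.345 ÷ 0.655 = 69/131.
Likelihood ratio per negative indicator = 0.6.
Target posterior odds = 0.2/0.8 = 0.25.
Require 0.6ⁿ ≤ 0.25 ÷ (69/131) = 131/276.
0.6¹ = 0.6 is still above 131/276 but 0.6² = 0.36 is at or below it, so n = 2.

2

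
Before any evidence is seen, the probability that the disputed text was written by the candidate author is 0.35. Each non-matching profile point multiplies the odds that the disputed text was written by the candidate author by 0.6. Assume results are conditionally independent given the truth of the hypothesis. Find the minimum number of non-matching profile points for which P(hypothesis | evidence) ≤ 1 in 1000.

13

Prior odds: 0.35 ÷ 0.65 = 7/13.
Likelihood ratio per non-matching profile point = 0.6.
Target posterior odds = 0.001/0.999 = 1/999.
Require 0.6ⁿ ≤ 1/999 ÷ (7/13) = 13/6993.
0.6¹² = 531441/244140625 is still above 13/6993 but 0.6¹³ ≈0.00130607 is at or below it, so n = 13.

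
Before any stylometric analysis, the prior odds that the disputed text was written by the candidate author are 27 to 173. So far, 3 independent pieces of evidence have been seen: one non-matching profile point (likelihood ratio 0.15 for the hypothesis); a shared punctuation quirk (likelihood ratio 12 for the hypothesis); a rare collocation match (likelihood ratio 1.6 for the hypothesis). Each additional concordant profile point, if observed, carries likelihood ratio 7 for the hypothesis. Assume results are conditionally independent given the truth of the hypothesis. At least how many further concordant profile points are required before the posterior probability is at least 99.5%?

Prior odds = 27/173.
Combined Bayes factor of the evidence already in hand = 0.15 × 12 × 1.6 = 2.88.
Odds after that evidence = (27/173) × 2.88 = 1944/4325.
Target odds = 0.995/0.005 = 199.
Need 7ⁿ ≥ 199 ÷ (1944/4325) = 860675/1944.
7³ = 343 falls short of 860675/1944 but 7⁴ = 2401 reaches it, so n = 4.

4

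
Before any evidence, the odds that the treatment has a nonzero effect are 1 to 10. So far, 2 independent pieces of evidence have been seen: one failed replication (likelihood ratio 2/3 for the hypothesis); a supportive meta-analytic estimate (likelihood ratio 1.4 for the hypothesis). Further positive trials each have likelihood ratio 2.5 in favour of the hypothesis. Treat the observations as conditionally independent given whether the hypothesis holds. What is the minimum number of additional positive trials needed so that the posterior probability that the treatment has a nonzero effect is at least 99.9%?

Prior odds = 0.1.
Combined Bayes factor of the evidence already in hand = (2/3) × 1.4 = 14/15.
Odds after that evidence = 0.1 × 14/15 = 7/75.
Target odds = 0.999/0.001 = 999.
Need 2.5ⁿ ≥ 999 ÷ (7/75) = 74925/7.
2.5¹⁰ = 9765625/1024 falls short of 74925/7 but 2.5¹¹ = 48828125/2048 reaches it, so n = 11.

11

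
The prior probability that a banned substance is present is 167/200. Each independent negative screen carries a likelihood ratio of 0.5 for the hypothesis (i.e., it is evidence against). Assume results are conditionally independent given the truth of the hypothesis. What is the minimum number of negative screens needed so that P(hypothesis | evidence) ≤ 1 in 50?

8

Prior odds = 0.835/0.165 = 167/33.
Likelihood ratio per negative screen = 0.5.
Target posterior odds = 0.02/0.98 = 1/49.
Need (167/33) × 0.5ⁿ ≤ 1/49, i.e. 0.5ⁿ ≤ 33/8183.
0.5⁷ = 0.0078125 is still above 33/8183 but 0.5⁸ = 0.00390625 is at or below it, so n = 8.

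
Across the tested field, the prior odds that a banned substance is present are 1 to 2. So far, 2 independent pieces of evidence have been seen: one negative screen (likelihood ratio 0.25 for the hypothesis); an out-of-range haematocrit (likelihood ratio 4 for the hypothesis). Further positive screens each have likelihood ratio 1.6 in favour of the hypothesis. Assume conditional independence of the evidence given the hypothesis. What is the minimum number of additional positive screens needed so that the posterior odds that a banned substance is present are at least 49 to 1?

Prior odds = 0.5.
Combined Bayes factor of the evidence already in hand = 0.25 × 4 = 1.
Odds after that evidence = 0.5 × 1 = 0.5.
Target odds = 49.
Need 1.6ⁿ ≥ 49 ÷ 0.5 = 98.
1.6⁹ = 134217728/1953125 falls short of 98 but 1.6¹⁰ ≈109.951 reaches it, so n = 10.

10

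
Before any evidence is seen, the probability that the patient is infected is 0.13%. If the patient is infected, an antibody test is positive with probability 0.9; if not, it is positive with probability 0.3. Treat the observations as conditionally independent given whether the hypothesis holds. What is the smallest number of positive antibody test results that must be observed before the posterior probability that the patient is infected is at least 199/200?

Prior odds: 0.0013 ÷ 0.9987 = 13/9987.
Likelihood ratio of a positive = 0.9/0.3 = 3.
Target odds: 0.995 ÷ 0.005 = 199.
Require 3ⁿ ≥ 199 ÷ (13/9987) = 1987413/13.
3¹⁰ = 59049 falls short of 1987413/13 but 3¹¹ = 177147 reaches it, so n = 11.

11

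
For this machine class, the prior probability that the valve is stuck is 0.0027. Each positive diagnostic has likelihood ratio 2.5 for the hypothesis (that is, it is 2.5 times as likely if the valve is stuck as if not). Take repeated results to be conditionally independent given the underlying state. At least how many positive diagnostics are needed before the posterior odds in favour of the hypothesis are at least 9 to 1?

Prior odds = 0.0027/0.9973 = 27/9973.
Likelihood ratio per positive diagnostic = 2.5.
Target odds = 9.
Require 2.5ⁿ ≥ 9 ÷ (27/9973) = 9973/3.
2.5⁸ = 390625/256 falls short of 9973/3 but 2.5⁹ = 1953125/512 reaches it, so n = 9.

9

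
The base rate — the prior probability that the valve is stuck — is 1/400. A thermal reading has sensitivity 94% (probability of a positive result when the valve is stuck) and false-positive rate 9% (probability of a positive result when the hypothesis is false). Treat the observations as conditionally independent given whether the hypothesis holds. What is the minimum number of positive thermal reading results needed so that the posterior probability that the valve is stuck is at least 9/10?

Prior odds = 0.0025/0.9975 = 1/399.
Likelihood ratio of a positive result = 0.94/0.09 = 94/9.
Target posterior odds = 0.9/0.1 = 9.
Require (94/9)ⁿ ≥ 9 ÷ (1/399) = 3591.
(94/9)³ = 830584/729 falls short of 3591 but (94/9)⁴ = 78074896/6561 reaches it, so n = 4.

4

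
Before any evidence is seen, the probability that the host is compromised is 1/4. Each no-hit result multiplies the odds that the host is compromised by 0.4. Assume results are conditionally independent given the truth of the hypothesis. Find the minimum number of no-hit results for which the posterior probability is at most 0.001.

Prior odds = 0.25/0.75 = 1/3.
Likelihood ratio per no-hit result = 0.4.
Target posterior odds = 0.001/0.999 = 1/999.
Require 0.4ⁿ ≤ 1/999 ÷ (1/3) = 1/333.
0.4⁶ = 64/15625 is still above 1/333 but 0.4⁷ = 128/78125 is at or below it, so n = 7.

7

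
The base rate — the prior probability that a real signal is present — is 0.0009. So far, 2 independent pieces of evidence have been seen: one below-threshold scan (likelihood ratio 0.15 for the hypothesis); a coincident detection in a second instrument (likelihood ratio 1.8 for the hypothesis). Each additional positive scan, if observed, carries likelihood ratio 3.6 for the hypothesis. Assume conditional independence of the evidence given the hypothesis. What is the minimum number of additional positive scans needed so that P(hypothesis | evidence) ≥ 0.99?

Prior odds = 0.0009/0.9991 = 9/9991.
Combined Bayes factor of the evidence already in hand = 0.15 × 1.8 = 0.27.
Odds after that evidence = (9/9991) × 0.27 = 243/999100.
Target odds = 0.99/0.01 = 99.
Need 3.6ⁿ ≥ 99 ÷ (243/999100) = 10990100/27.
3.6¹⁰ ≈365616 falls short of 10990100/27 but 3.6¹¹ ≈1.31622e+06 reaches it, so n = 11.

11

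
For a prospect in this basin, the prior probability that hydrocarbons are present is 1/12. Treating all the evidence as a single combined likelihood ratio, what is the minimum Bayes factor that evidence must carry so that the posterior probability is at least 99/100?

1089

Prior odds = (1/12)/(11/12) = 1/11.
Target odds = 0.99/0.01 = 99.
Required Bayes factor = 99 ÷ (1/11) = 1089.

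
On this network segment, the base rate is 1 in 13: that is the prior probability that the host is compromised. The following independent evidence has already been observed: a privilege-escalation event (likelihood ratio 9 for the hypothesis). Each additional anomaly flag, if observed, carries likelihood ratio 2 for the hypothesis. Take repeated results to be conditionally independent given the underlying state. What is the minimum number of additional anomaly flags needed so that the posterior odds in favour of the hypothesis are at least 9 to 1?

4

Prior odds = (1/13)/(12/13) = 1/12.
Bayes factor of the evidence already in hand = 9.
Odds after that evidence = (1/12) × 9 = 0.75.
Target odds = 9.
Need 2ⁿ ≥ 9 ÷ 0.75 = 12.
2³ = 8 falls short of 12 but 2⁴ = 16 reaches it, so n = 4.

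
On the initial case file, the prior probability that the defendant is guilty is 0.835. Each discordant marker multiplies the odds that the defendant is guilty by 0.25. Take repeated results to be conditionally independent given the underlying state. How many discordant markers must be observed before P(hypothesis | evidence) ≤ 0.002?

Prior odds = 0.835/0.165 = 167/33.
Likelihood ratio per discordant marker = 0.25.
Target posterior odds = 0.002/0.998 = 1/499.
Require 0.25ⁿ ≤ 1/499 ÷ (167/33) = 33/83333.
0.25⁵ = 1/1024 is still above 33/83333 but 0.25⁶ = 1/4096 is at or below it, so n = 6.

6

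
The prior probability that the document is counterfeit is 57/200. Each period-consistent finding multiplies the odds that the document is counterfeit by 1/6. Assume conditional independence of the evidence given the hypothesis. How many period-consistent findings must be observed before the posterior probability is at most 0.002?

Prior odds = 0.285/0.715 = 57/143.
Likelihood ratio per period-consistent finding = 1/6.
Target odds: 0.002 ÷ 0.998 = 1/499.
Need (57/143) × (1/6)ⁿ ≤ 1/499, i.e. (1/6)ⁿ ≤ 143/28443.
(1/6)² = 1/36 is still above 143/28443 but (1/6)³ = 1/216 is at or below it, so n = 3.

3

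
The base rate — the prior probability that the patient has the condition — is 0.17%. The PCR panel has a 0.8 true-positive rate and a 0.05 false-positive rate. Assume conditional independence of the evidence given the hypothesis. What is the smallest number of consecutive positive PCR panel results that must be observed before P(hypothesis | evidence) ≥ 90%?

4

Prior odds = 0.0017/0.9983 = 17/9983.
Likelihood ratio of a positive result = 0.8/0.05 = 16.
Target posterior odds = 0.9/0.1 = 9.
Need (17/9983) × 16ⁿ ≥ 9, i.e. 16ⁿ ≥ 89847/17.
16³ = 4096 falls short of 89847/17 but 16⁴ = 65536 reaches it, so n = 4.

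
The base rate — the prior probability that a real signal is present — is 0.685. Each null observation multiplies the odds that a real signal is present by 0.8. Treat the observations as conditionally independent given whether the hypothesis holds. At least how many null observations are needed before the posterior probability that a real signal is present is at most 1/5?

Prior odds = 0.685/0.315 = 137/63.
Likelihood ratio per null observation = 0.8.
Target posterior odds = 0.2/0.8 = 0.25.
Require 0.8ⁿ ≤ 0.25 ÷ (137/63) = 63/548.
0.8⁹ = 262144/1953125 is still above 63/548 but 0.8¹⁰ = 1048576/9765625 is at or below it, so n = 10.

10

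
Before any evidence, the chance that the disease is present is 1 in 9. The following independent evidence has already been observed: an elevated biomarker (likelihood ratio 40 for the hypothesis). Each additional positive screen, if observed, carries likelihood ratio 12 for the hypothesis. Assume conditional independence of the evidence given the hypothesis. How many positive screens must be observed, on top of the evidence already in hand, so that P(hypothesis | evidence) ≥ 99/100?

2

Prior odds = (1/9)/(8/9) = 0.125.
Bayes factor of the evidence already in hand = 40.
Odds after that evidence = 0.125 × 40 = 5.
Target odds = 0.99/0.01 = 99.
Need 12ⁿ ≥ 99 ÷ 5 = 19.8.
12¹ = 12 falls short of 19.8 but 12² = 144 reaches it, so n = 2.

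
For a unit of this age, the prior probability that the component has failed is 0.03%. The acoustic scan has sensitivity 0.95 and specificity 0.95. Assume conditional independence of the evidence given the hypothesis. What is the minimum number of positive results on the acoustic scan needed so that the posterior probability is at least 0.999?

6

Prior odds = 0.0003/0.9997 = 3/9997.
False-positive rate = 1 − 0.95 = 0.05; likelihood ratio of a positive = 0.95/0.05 = 19.
Target odds: 0.999 ÷ 0.001 = 999.
Require 19ⁿ ≥ 999 ÷ (3/9997) = 3329001.
19⁵ = 2476099 falls short of 3329001 but 19⁶ = 47045881 reaches it, so n = 6.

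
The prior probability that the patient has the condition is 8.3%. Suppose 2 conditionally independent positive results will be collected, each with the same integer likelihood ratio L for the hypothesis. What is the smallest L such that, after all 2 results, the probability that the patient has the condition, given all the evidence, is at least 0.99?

Prior odds = 0.083/0.917 = 83/917.
Target odds = 0.99/0.01 = 99.
Need L² ≥ 99 ÷ (83/917) = 90783/83.
33² = 1089 < 90783/83 ≤ 1156 = 34², so L = 34.

34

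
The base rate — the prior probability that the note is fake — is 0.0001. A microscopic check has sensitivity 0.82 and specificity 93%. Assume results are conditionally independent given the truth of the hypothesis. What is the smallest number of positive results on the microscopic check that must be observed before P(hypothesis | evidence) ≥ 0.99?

Prior odds: 0.0001 ÷ 0.9999 = 1/9999.
False-positive rate = 1 − 0.93 = 0.07; likelihood ratio of a positive = 0.82/0.07 = 82/7.
Target odds: 0.99 ÷ 0.01 = 99.
Require (82/7)ⁿ ≥ 99 ÷ (1/9999) = 989901.
(82/7)⁵ ≈220587 falls short of 989901 but (82/7)⁶ ≈2.58401e+06 reaches it, so n = 6.

6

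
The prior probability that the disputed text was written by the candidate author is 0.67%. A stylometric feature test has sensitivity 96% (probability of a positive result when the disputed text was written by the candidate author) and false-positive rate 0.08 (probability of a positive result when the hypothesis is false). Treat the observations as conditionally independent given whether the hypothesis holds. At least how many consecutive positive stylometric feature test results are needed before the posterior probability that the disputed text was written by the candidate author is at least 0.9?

3

Prior odds: 0.0067 ÷ 0.9933 = 67/9933.
Likelihood ratio of a positive result = 0.96/0.08 = 12.
Target posterior odds = 0.9/0.1 = 9.
Need (67/9933) × 12ⁿ ≥ 9, i.e. 12ⁿ ≥ 89397/67.
12² = 144 falls short of 89397/67 but 12³ = 1728 reaches it, so n = 3.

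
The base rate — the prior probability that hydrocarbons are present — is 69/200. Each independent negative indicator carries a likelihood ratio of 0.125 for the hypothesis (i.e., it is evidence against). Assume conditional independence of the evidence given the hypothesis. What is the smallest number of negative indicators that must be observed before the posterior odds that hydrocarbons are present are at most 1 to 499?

3

Prior odds = 0.345/0.655 = 69/131.
Likelihood ratio per negative indicator = 0.125.
Target odds = 1/499.
Require 0.125ⁿ ≤ 1/499 ÷ (69/131) = 131/34431.
0.125² = 0.015625 is still above 131/34431 but 0.125³ = 0.001953125 is at or below it, so n = 3.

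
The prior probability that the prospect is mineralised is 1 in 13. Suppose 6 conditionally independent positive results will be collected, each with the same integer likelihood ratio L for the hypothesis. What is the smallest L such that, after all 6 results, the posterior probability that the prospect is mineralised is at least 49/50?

Prior odds = (1/13)/(12/13) = 1/12.
Target odds = 0.98/0.02 = 49.
Need L⁶ ≥ 49 ÷ (1/12) = 588.
2⁶ = 64 < 588 ≤ 729 = 3⁶, so L = 3.

3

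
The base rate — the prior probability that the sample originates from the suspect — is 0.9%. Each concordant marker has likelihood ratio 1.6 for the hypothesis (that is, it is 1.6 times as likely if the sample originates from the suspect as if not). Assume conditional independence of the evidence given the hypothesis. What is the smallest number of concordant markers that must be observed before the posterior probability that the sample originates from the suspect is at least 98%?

19

Prior odds = 0.009/0.991 = 9/991.
Likelihood ratio per concordant marker = 1.6.
Target posterior odds = 0.98/0.02 = 49.
Need (9/991) × 1.6ⁿ ≥ 49, i.e. 1.6ⁿ ≥ 48559/9.
1.6¹⁸ ≈4722.37 falls short of 48559/9 but 1.6¹⁹ ≈7555.79 reaches it, so n = 19.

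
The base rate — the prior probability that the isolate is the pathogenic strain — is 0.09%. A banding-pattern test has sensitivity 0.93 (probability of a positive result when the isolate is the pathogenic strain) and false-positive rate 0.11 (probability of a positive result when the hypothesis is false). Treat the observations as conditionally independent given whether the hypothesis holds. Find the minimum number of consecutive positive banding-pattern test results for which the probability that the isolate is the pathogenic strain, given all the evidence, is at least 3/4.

Prior odds = 0.0009/0.9991 = 9/9991.
Likelihood ratio of a positive result = 0.93/0.11 = 93/11.
Target posterior odds = 0.75/0.25 = 3.
Require (93/11)ⁿ ≥ 3 ÷ (9/9991) = 9991/3.
(93/11)³ = 804357/1331 falls short of 9991/3 but (93/11)⁴ = 74805201/14641 reaches it, so n = 4.

4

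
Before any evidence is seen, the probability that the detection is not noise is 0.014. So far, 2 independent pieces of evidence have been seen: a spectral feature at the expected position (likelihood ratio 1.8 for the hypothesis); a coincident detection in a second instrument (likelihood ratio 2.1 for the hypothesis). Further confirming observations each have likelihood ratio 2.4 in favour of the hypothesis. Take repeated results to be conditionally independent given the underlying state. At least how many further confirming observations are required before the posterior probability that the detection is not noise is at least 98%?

8

Prior odds = 0.014/0.986 = 7/493.
Combined Bayes factor of the evidence already in hand = 1.8 × 2.1 = 3.78.
Odds after that evidence = (7/493) × 3.78 = 1323/24650.
Target odds = 0.98/0.02 = 49.
Need 2.4ⁿ ≥ 49 ÷ (1323/24650) = 24650/27.
2.4⁷ = 35831808/78125 falls short of 24650/27 but 2.4⁸ = 429981696/390625 reaches it, so n = 8.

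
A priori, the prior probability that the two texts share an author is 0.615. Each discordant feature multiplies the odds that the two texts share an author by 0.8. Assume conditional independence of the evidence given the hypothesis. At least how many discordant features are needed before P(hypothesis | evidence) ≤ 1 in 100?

Prior odds = 0.615/0.385 = 123/77.
Likelihood ratio per discordant feature = 0.8.
Target posterior odds = 0.01/0.99 = 1/99.
Need (123/77) × 0.8ⁿ ≤ 1/99, i.e. 0.8ⁿ ≤ 7/1107.
0.8²² ≈0.0073787 is still above 7/1107 but 0.8²³ ≈0.00590296 is at or below it, so n = 23.

23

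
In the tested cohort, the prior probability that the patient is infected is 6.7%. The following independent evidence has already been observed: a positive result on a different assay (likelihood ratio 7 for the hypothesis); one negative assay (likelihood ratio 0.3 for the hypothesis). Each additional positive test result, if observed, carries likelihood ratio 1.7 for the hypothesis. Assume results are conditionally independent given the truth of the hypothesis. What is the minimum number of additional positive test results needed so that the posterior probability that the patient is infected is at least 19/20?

10

Prior odds = 0.067/0.933 = 67/933.
Combined Bayes factor of the evidence already in hand = 7 × 0.3 = 2.1.
Odds after that evidence = (67/933) × 2.1 = 469/3110.
Target odds = 0.95/0.05 = 19.
Need 1.7ⁿ ≥ 19 ÷ (469/3110) = 59090/469.
1.7⁹ ≈118.588 falls short of 59090/469 but 1.7¹⁰ ≈201.599 reaches it, so n = 10.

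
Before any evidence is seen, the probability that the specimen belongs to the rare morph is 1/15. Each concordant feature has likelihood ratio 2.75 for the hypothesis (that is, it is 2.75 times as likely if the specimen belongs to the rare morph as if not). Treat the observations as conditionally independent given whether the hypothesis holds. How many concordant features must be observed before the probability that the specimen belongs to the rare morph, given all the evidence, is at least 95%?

Prior odds: (1/15) ÷ (14/15) = 1/14.
Likelihood ratio per concordant feature = 2.75.
Target odds: 0.95 ÷ 0.05 = 19.
Need (1/14) × 2.75ⁿ ≥ 19, i.e. 2.75ⁿ ≥ 266.
2.75⁵ = 161051/1024 falls short of 266 but 2.75⁶ = 1771561/4096 reaches it, so n = 6.

6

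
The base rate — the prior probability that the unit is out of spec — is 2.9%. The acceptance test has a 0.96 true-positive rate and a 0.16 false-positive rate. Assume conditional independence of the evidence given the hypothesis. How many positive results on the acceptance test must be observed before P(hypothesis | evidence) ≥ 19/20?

Prior odds = 0.029/0.971 = 29/971.
Likelihood ratio of a positive result = 0.96/0.16 = 6.
Target posterior odds = 0.95/0.05 = 19.
Require 6ⁿ ≥ 19 ÷ (29/971) = 18449/29.
6³ = 216 falls short of 18449/29 but 6⁴ = 1296 reaches it, so n = 4.

4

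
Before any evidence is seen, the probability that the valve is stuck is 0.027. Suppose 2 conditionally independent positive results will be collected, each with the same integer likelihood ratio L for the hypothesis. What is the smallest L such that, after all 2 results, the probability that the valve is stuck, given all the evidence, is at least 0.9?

Prior odds = 0.027/0.973 = 27/973.
Target odds = 0.9/0.1 = 9.
Need L² ≥ 9 ÷ (27/973) = 973/3.
18² = 324 < 973/3 ≤ 361 = 19², so L = 19.

19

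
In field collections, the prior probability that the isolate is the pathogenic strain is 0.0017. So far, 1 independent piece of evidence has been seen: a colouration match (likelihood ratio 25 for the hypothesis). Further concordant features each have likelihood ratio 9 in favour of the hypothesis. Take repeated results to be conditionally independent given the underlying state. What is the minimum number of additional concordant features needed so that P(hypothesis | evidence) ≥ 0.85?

Prior odds = 0.0017/0.9983 = 17/9983.
Bayes factor of the evidence already in hand = 25.
Odds after that evidence = (17/9983) × 25 = 425/9983.
Target odds = 0.85/0.15 = 17/3.
Need 9ⁿ ≥ 17/3 ÷ (425/9983) = 9983/75.
9² = 81 falls short of 9983/75 but 9³ = 729 reaches it, so n = 3.

3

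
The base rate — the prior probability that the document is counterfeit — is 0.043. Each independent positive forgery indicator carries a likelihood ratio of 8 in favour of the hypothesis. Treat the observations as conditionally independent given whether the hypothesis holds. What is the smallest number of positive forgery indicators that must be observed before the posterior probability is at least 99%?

Prior odds: 0.043 ÷ 0.957 = 43/957.
Likelihood ratio per positive forgery indicator = 8.
Target posterior odds = 0.99/0.01 = 99.
Require 8ⁿ ≥ 99 ÷ (43/957) = 94743/43.
8³ = 512 falls short of 94743/43 but 8⁴ = 4096 reaches it, so n = 4.

4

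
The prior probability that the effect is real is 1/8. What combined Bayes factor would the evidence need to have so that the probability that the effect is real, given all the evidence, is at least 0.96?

Prior odds = 0.125/0.875 = 1/7.
Target odds = 0.96/0.04 = 24.
Required Bayes factor = 24 ÷ (1/7) = 168.

168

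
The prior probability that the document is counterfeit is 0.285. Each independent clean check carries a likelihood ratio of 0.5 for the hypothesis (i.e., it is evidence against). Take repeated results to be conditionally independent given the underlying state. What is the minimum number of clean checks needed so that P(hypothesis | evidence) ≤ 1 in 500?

8

Prior odds: 0.285 ÷ 0.715 = 57/143.
Likelihood ratio per clean check = 0.5.
Target posterior odds = 0.002/0.998 = 1/499.
Need (57/143) × 0.5ⁿ ≤ 1/499, i.e. 0.5ⁿ ≤ 143/28443.
0.5⁷ = 0.0078125 is still above 143/28443 but 0.5⁸ = 0.00390625 is at or below it, so n = 8.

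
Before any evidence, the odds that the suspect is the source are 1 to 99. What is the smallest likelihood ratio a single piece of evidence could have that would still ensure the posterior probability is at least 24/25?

Prior odds = 1/99.
Target odds = 0.96/0.04 = 24.
Required Bayes factor = 24 ÷ (1/99) = 2376.

2376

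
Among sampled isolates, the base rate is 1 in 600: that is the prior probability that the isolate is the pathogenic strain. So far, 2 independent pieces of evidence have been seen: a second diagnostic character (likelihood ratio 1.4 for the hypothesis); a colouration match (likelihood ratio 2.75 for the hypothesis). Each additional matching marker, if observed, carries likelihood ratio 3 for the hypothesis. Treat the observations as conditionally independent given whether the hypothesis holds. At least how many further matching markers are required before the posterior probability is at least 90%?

Prior odds = (1/600)/(599/600) = 1/599.
Combined Bayes factor of the evidence already in hand = 1.4 × 2.75 = 3.85.
Odds after that evidence = (1/599) × 3.85 = 77/11980.
Target odds = 0.9/0.1 = 9.
Need 3ⁿ ≥ 9 ÷ (77/11980) = 107820/77.
3⁶ = 729 falls short of 107820/77 but 3⁷ = 2187 reaches it, so n = 7.

7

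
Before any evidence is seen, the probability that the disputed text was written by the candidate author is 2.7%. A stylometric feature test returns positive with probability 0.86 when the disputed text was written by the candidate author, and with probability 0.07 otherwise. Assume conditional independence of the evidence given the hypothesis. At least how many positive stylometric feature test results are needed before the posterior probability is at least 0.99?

Prior odds: 0.027 ÷ 0.973 = 27/973.
Likelihood ratio of a positive result = 0.86/0.07 = 86/7.
Target odds: 0.99 ÷ 0.01 = 99.
Require (86/7)ⁿ ≥ 99 ÷ (27/973) = 10703/3.
(86/7)³ = 636056/343 falls short of 10703/3 but (86/7)⁴ = 54700816/2401 reaches it, so n = 4.

4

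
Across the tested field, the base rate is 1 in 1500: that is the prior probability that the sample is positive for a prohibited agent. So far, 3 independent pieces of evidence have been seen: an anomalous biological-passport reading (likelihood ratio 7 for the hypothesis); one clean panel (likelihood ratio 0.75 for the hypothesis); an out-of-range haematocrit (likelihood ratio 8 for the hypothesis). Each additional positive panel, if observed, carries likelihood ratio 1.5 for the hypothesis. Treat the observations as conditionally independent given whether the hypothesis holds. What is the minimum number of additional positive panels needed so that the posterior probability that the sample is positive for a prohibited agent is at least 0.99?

Prior odds = (1/1500)/(1499/1500) = 1/1499.
Combined Bayes factor of the evidence already in hand = 7 × 0.75 × 8 = 42.
Odds after that evidence = (1/1499) × 42 = 42/1499.
Target odds = 0.99/0.01 = 99.
Need 1.5ⁿ ≥ 99 ÷ (42/1499) = 49467/14.
1.5²⁰ ≈3325.26 falls short of 49467/14 but 1.5²¹ ≈4987.89 reaches it, so n = 21.

21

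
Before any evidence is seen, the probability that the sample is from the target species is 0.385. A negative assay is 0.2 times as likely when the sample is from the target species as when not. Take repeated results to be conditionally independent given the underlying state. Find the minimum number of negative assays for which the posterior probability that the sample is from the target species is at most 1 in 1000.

Prior odds = 0.385/0.615 = 77/123.
Likelihood ratio per negative assay = 0.2.
Target odds: 0.001 ÷ 0.999 = 1/999.
Require 0.2ⁿ ≤ 1/999 ÷ (77/123) = 41/25641.
0.2⁴ = 0.0016 is still above 41/25641 but 0.2⁵ = 0.00032 is at or below it, so n = 5.

5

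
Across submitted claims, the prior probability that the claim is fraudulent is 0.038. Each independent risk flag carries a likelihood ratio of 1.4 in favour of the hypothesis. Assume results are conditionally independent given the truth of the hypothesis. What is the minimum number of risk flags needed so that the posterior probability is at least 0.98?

Prior odds: 0.038 ÷ 0.962 = 19/481.
Likelihood ratio per risk flag = 1.4.
Target odds: 0.98 ÷ 0.02 = 49.
Need (19/481) × 1.4ⁿ ≥ 49, i.e. 1.4ⁿ ≥ 23569/19.
1.4²¹ ≈1171.36 falls short of 23569/19 but 1.4²² ≈1639.9 reaches it, so n = 22.

22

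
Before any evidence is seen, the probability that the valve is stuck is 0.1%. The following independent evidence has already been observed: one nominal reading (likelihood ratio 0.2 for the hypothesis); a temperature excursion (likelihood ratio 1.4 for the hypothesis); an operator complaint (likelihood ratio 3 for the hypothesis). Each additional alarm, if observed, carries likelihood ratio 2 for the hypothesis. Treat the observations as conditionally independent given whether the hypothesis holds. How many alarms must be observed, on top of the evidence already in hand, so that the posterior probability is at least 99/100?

17

Prior odds = 0.001/0.999 = 1/999.
Combined Bayes factor of the evidence already in hand = 0.2 × 1.4 × 3 = 0.84.
Odds after that evidence = (1/999) × 0.84 = 7/8325.
Target odds = 0.99/0.01 = 99.
Need 2ⁿ ≥ 99 ÷ (7/8325) = 824175/7.
2¹⁶ = 65536 falls short of 824175/7 but 2¹⁷ = 131072 reaches it, so n = 17.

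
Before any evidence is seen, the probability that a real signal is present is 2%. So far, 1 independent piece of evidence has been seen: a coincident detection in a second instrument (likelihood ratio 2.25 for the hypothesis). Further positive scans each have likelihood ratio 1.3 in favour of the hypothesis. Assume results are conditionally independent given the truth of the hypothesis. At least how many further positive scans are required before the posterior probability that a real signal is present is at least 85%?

19

Prior odds = 0.02/0.98 = 1/49.
Bayes factor of the evidence already in hand = 2.25.
Odds after that evidence = (1/49) × 2.25 = 9/196.
Target odds = 0.85/0.15 = 17/3.
Need 1.3ⁿ ≥ 17/3 ÷ (9/196) = 3332/27.
1.3¹⁸ ≈112.455 falls short of 3332/27 but 1.3¹⁹ ≈146.192 reaches it, so n = 19.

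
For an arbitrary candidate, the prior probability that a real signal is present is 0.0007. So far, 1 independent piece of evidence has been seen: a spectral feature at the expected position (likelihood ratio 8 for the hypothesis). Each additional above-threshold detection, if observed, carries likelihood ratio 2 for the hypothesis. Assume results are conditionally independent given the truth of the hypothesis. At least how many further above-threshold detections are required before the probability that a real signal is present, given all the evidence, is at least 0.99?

15

Prior odds = 0.0007/0.9993 = 7/9993.
Bayes factor of the evidence already in hand = 8.
Odds after that evidence = (7/9993) × 8 = 56/9993.
Target odds = 0.99/0.01 = 99.
Need 2ⁿ ≥ 99 ÷ (56/9993) = 989307/56.
2¹⁴ = 16384 falls short of 989307/56 but 2¹⁵ = 32768 reaches it, so n = 15.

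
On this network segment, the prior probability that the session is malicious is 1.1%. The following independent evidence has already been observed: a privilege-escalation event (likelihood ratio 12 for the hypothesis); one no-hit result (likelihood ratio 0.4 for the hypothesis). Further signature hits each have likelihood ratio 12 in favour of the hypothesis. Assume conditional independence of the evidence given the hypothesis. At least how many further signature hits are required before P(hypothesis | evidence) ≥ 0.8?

Prior odds = 0.011/0.989 = 11/989.
Combined Bayes factor of the evidence already in hand = 12 × 0.4 = 4.8.
Odds after that evidence = (11/989) × 4.8 = 264/4945.
Target odds = 0.8/0.2 = 4.
Need 12ⁿ ≥ 4 ÷ (264/4945) = 4945/66.
12¹ = 12 falls short of 4945/66 but 12² = 144 reaches it, so n = 2.

2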